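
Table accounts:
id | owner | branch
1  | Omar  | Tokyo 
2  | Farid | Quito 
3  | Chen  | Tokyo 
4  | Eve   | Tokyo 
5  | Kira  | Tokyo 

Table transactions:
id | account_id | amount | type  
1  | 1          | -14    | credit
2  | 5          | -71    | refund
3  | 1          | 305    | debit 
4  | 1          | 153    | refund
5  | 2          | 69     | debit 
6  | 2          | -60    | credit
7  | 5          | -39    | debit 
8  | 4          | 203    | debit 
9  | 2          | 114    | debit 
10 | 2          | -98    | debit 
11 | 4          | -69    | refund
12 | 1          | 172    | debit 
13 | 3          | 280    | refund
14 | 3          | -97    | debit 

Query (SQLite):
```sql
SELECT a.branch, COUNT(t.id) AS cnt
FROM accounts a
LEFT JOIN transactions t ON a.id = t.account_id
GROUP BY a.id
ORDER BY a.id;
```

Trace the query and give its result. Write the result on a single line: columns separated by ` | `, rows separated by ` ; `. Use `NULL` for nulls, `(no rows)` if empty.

LEFT JOIN keeps every accounts row; unmatched ones get NULL for transactions columns.
Group by accounts.id and compute COUNT(t.id). COUNT(col) of an all-NULL group is 0.
  1: ids {1, 3, 4, 12} → COUNT(t.id)=4
  2: ids {5, 6, 9, 10} → COUNT(t.id)=4
  3: ids {13, 14} → COUNT(t.id)=2
  4: ids {8, 11} → COUNT(t.id)=2
  5: ids {2, 7} → COUNT(t.id)=2

Tokyo | 4 ; Quito | 4 ; Tokyo | 2 ; Tokyo | 2 ; Tokyo | 2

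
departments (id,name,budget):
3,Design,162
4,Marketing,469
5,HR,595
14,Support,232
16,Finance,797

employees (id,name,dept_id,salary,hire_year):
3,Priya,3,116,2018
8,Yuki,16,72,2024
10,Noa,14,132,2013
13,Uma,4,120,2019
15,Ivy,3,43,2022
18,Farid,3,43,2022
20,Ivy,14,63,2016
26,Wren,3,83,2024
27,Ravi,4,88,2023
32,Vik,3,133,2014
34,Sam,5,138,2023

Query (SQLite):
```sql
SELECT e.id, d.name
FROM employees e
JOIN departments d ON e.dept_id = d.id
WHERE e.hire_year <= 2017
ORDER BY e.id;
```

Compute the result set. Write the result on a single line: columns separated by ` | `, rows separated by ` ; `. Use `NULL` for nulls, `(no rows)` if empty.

Each employees row matches the departments row where dept_id = departments.id.
Then keep rows with e.hire_year <= 2017.

10 | Support ; 20 | Support ; 32 | Design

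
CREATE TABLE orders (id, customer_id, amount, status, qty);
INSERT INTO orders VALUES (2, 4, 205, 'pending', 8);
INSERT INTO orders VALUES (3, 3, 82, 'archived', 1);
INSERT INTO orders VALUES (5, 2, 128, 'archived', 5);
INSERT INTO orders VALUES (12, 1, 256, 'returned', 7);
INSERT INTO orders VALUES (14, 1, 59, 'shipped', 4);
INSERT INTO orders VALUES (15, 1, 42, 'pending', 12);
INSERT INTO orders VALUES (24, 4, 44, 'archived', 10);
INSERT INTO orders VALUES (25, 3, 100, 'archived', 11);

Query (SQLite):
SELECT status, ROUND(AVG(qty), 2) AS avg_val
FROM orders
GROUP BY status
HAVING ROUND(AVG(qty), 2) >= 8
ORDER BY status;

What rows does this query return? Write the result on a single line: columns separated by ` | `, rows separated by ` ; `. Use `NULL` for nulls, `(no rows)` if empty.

Partition orders by status; compute ROUND(AVG(qty), 2) within each group.
HAVING: keep groups where ROUND(AVG(qty), 2) >= 8.
  archived: ids {3, 5, 24, 25} → ROUND(AVG(qty), 2)=6.75
  pending: ids {2, 15} → ROUND(AVG(qty), 2)=10
  returned: ids {12} → ROUND(AVG(qty), 2)=7
  shipped: ids {14} → ROUND(AVG(qty), 2)=4

pending | 10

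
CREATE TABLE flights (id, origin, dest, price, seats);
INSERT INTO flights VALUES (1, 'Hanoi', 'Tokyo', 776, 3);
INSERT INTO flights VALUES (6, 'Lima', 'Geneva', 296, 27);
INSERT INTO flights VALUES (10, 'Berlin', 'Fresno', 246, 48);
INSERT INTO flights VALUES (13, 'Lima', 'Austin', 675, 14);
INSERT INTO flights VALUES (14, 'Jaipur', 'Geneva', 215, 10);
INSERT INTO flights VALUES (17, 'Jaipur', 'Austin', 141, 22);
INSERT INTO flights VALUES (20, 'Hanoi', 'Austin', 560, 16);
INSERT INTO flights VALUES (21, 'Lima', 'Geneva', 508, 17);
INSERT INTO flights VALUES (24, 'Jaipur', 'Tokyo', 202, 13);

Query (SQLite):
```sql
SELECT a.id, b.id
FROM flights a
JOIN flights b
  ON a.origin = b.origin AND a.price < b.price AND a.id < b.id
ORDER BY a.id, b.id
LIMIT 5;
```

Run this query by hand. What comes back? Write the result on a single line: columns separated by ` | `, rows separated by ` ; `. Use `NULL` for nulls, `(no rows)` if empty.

6 | 13 ; 6 | 21 ; 17 | 24

Pairs (a,b) with same origin, a.price < b.price, a.id < b.id.
origin groups: Berlin:{10} Hanoi:{1,20} Jaipur:{14,17,24} Lima:{6,13,21}
Ordered by (a.id, b.id); first 5.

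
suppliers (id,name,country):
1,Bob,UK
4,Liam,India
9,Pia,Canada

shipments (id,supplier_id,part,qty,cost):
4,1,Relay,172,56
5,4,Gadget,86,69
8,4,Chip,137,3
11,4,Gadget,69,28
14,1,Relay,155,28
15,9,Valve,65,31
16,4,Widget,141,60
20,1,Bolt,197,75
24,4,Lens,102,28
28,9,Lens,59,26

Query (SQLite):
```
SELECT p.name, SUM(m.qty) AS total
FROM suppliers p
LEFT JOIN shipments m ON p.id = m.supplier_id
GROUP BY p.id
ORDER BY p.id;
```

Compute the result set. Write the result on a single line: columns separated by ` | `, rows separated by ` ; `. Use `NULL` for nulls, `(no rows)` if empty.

LEFT JOIN keeps every suppliers row; unmatched ones get NULL for shipments columns.
Group by suppliers.id and compute SUM(m.qty). SUM over an all-NULL group is NULL.
  1: ids {4, 14, 20} → SUM(m.qty)=524
  4: ids {5, 8, 11, 16, 24} → SUM(m.qty)=535
  9: ids {15, 28} → SUM(m.qty)=124

Bob | 524 ; Liam | 535 ; Pia | 124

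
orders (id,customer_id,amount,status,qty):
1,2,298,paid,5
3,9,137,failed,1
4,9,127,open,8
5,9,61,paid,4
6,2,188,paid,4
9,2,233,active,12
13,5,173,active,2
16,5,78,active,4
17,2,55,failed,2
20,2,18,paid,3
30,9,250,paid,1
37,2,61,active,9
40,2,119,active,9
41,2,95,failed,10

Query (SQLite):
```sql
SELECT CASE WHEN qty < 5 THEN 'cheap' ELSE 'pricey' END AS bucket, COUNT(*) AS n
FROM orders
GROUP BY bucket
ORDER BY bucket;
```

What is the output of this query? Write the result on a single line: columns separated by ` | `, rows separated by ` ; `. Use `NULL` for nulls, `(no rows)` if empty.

cheap | 8 ; pricey | 6

Bucket rows by qty < 5 → 'cheap' else 'pricey'; count each bucket.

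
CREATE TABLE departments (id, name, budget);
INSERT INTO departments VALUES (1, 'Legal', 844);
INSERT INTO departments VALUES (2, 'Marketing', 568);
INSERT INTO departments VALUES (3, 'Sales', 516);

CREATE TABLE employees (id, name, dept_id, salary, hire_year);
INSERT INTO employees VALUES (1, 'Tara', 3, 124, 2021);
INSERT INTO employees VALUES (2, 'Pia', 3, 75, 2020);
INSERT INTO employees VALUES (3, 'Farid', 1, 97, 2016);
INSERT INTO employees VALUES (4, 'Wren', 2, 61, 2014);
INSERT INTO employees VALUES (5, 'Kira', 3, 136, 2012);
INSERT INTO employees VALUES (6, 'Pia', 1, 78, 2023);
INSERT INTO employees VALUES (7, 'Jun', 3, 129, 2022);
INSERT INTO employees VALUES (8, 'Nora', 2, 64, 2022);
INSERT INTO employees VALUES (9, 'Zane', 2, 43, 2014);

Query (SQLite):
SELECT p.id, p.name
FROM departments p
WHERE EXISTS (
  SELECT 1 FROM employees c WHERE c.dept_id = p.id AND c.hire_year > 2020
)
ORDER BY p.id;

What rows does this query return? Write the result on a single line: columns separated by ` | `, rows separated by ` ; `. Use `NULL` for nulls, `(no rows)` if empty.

1 | Legal ; 2 | Marketing ; 3 | Sales

For each departments row, check whether any employees with matching dept_id has hire_year > 2020.
Keep rows where that is true.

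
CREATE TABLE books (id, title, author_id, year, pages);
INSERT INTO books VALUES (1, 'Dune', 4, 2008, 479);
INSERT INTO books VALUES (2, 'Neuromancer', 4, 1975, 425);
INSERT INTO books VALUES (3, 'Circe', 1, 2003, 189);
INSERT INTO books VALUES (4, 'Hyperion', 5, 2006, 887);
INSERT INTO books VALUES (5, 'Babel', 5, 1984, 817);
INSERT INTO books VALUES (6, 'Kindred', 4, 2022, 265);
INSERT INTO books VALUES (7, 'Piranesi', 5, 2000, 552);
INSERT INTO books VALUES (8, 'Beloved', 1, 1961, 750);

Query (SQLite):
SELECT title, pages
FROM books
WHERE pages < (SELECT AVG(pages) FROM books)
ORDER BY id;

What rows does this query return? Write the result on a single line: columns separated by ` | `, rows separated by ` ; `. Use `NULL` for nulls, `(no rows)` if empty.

Dune | 479 ; Neuromancer | 425 ; Circe | 189 ; Kindred | 265

Scalar subquery: AVG(pages) over all books rows = 545.5.
Keep rows where pages < that value.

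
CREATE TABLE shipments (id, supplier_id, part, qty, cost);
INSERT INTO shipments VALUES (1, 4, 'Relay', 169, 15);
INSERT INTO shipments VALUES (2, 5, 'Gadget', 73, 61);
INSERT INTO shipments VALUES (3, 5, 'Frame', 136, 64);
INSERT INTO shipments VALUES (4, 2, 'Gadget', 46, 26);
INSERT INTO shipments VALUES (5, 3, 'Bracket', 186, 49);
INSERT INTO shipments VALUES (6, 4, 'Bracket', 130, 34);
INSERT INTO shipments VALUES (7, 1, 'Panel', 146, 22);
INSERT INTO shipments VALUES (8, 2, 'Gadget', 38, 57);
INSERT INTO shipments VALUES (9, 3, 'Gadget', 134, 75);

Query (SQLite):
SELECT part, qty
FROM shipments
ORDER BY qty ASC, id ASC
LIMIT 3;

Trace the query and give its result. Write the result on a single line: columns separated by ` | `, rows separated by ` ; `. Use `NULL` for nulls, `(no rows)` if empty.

Sort by qty asc, tiebreak id asc: (38, id=8), (46, id=4), (73, id=2), (130, id=6), (134, id=9), (136, id=3) …. Take first 3.

Gadget | 38 ; Gadget | 46 ; Gadget | 73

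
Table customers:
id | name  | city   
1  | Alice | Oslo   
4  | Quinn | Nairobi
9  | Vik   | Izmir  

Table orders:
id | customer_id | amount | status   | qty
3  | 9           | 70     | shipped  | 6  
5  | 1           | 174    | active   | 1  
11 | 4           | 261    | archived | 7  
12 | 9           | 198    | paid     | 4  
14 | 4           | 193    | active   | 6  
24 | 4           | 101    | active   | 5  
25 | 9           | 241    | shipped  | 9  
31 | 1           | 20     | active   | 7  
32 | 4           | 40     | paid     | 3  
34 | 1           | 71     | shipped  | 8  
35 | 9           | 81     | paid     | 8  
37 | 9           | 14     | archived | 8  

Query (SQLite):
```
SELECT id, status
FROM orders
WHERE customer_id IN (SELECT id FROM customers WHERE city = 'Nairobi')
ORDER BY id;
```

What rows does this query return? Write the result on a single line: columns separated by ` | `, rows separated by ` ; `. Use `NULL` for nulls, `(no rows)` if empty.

11 | archived ; 14 | active ; 24 | active ; 32 | paid

Inner query: customers.id where city = 'Nairobi'.
Outer: keep orders rows whose customer_id is in that set.
Inner query → {4}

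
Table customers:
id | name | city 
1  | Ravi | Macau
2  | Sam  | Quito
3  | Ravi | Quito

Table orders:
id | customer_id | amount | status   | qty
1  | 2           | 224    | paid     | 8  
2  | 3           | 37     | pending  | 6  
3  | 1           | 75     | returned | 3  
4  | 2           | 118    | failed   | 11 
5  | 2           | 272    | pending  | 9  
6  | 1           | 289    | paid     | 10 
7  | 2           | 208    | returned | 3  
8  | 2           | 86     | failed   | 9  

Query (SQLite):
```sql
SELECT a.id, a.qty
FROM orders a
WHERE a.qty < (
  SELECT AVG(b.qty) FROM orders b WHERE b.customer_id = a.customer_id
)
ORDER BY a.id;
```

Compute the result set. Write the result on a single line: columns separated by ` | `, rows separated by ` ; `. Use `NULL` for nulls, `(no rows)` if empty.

3 | 3 ; 7 | 3

For each orders row a, compute AVG(qty) over rows sharing a.customer_id.
Keep row a if a.qty < that per-group AVG.
  customer_id=1: AVG(qty) = 6.5
  customer_id=2: AVG(qty) = 8.0
  customer_id=3: AVG(qty) = 6.0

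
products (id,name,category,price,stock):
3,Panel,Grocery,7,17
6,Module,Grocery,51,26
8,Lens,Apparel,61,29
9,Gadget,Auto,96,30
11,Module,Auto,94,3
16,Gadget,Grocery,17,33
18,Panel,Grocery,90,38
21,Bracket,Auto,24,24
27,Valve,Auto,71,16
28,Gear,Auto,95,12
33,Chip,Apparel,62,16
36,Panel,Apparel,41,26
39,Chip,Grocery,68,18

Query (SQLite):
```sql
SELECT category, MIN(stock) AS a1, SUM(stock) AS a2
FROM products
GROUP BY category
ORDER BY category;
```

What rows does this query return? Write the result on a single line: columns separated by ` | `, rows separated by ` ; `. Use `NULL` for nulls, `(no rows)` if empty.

Apparel | 16 | 71 ; Auto | 3 | 85 ; Grocery | 17 | 132

Group products by category.
Per group compute: MIN(stock), SUM(stock).
  Apparel: ids {8, 33, 36} → MIN(stock)=16, SUM(stock)=71
  Auto: ids {9, 11, 21, 27, 28} → MIN(stock)=3, SUM(stock)=85
  Grocery: ids {3, 6, 16, 18, 39} → MIN(stock)=17, SUM(stock)=132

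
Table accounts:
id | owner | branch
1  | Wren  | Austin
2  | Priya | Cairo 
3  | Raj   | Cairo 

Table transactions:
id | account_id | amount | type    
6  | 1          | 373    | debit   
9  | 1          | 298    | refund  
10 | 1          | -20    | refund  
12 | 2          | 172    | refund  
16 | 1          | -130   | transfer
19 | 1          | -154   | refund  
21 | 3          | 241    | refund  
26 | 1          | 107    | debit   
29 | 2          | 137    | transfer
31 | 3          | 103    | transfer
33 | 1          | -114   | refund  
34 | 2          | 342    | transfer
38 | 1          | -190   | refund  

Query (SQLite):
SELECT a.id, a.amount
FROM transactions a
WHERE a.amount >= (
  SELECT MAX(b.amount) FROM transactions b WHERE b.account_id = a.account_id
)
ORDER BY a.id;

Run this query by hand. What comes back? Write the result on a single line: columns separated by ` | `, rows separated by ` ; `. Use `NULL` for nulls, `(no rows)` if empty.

For each transactions row a, compute MAX(amount) over rows sharing a.account_id.
Keep row a if a.amount >= that per-group MAX.
  account_id=1: MAX(amount) = 373
  account_id=2: MAX(amount) = 342
  account_id=3: MAX(amount) = 241

6 | 373 ; 21 | 241 ; 34 | 342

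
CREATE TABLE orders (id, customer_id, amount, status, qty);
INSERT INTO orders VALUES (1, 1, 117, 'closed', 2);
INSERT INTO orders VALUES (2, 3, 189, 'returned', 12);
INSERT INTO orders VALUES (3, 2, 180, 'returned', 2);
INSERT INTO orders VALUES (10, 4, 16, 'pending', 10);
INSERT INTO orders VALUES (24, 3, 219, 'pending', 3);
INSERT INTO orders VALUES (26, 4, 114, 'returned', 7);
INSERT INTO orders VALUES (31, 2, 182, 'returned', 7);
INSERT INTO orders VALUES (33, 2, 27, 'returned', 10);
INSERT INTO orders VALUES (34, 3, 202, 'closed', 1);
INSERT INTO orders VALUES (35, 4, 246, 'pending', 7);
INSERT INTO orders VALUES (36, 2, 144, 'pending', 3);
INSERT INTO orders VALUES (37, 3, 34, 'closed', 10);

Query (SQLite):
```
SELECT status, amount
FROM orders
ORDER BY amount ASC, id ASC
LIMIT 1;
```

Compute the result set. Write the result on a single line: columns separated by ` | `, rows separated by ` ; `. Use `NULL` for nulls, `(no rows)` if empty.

Sort by amount asc, tiebreak id asc: (16, id=10), (27, id=33), (34, id=37), (114, id=26) …. Take first 1.

pending | 16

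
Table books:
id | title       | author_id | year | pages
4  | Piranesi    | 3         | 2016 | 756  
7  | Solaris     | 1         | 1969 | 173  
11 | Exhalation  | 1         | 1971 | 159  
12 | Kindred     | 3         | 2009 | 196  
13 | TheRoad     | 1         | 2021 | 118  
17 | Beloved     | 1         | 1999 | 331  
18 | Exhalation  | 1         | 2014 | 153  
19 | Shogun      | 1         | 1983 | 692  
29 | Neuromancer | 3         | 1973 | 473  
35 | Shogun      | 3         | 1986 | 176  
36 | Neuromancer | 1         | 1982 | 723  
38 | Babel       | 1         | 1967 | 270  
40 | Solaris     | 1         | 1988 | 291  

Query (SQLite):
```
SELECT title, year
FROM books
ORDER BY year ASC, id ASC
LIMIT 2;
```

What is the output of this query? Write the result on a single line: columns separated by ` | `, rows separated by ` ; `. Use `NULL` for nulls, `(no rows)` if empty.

Babel | 1967 ; Solaris | 1969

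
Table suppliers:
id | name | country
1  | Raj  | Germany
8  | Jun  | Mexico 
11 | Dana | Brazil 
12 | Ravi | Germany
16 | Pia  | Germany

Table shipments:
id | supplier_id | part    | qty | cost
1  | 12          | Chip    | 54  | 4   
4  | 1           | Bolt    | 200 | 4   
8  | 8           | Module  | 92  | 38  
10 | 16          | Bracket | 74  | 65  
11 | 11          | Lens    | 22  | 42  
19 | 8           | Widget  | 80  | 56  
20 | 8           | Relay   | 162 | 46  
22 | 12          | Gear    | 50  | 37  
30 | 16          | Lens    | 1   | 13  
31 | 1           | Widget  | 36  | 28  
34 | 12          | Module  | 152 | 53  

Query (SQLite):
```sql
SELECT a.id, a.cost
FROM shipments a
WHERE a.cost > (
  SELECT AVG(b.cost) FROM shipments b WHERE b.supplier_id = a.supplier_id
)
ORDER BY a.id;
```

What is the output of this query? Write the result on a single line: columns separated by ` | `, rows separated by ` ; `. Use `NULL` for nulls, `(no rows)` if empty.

For each shipments row a, compute AVG(cost) over rows sharing a.supplier_id.
Keep row a if a.cost > that per-group AVG.
  supplier_id=1: AVG(cost) = 16.0
  supplier_id=8: AVG(cost) = 46.666667
  supplier_id=11: AVG(cost) = 42.0
  supplier_id=12: AVG(cost) = 31.333333
  supplier_id=16: AVG(cost) = 39.0

10 | 65 ; 19 | 56 ; 22 | 37 ; 31 | 28 ; 34 | 53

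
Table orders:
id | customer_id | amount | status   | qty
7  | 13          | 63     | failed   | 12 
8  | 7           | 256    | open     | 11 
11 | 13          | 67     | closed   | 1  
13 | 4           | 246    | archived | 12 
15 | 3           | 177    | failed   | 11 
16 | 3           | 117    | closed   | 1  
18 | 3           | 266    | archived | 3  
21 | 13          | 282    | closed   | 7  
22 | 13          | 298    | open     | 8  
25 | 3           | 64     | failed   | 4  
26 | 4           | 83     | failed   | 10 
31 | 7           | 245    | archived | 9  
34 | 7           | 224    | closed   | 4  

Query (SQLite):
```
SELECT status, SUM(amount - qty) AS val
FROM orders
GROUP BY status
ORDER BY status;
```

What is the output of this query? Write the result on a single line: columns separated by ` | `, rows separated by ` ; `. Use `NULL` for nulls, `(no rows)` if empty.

archived | 733 ; closed | 677 ; failed | 350 ; open | 535

For each row compute amount - qty.
Group by status; take SUM of the expression per group.
  archived: ids {13, 18, 31} → SUM(amount - qty)=733
  closed: ids {11, 16, 21, 34} → SUM(amount - qty)=677
  failed: ids {7, 15, 25, 26} → SUM(amount - qty)=350
  open: ids {8, 22} → SUM(amount - qty)=535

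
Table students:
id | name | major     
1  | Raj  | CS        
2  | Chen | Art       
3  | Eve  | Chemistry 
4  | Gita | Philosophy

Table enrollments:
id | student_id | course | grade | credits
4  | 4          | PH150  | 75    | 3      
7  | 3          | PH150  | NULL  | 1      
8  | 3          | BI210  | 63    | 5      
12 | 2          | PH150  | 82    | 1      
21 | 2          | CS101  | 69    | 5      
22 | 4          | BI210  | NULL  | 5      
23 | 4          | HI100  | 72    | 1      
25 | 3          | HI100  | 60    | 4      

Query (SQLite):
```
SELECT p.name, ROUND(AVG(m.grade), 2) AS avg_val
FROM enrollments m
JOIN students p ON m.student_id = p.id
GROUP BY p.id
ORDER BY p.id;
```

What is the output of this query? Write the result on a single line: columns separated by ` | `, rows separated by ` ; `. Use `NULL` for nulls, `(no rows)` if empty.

Chen | 75.5 ; Eve | 61.5 ; Gita | 73.5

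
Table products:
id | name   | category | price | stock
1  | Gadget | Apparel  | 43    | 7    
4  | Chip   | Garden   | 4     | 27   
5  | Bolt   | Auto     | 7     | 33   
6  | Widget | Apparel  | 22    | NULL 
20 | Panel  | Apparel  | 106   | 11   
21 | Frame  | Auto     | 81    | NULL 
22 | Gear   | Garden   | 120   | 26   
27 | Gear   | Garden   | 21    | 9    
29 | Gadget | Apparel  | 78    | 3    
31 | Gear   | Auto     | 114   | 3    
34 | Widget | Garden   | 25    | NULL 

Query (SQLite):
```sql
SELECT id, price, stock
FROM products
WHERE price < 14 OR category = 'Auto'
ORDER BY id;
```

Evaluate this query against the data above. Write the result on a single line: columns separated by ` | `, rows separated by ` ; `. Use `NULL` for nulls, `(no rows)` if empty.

4 | 4 | 27 ; 5 | 7 | 33 ; 21 | 81 | NULL ; 31 | 114 | 3

price < 14: ids {4, 5}
category = 'Auto': ids {5, 21, 31}
Combine with OR.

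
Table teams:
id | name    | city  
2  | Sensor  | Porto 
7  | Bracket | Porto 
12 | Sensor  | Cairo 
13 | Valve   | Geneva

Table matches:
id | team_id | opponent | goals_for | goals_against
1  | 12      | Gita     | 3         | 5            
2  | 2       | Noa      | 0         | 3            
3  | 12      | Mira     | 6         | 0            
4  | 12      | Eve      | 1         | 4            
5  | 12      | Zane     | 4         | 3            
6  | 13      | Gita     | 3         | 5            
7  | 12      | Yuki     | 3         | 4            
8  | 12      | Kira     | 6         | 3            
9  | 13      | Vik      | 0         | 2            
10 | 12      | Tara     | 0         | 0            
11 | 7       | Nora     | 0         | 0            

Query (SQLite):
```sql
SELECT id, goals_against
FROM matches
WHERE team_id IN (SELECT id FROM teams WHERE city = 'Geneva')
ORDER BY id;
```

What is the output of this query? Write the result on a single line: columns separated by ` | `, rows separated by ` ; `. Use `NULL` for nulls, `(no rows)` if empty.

6 | 5 ; 9 | 2

Inner query: teams.id where city = 'Geneva'.
Outer: keep matches rows whose team_id is in that set.
Inner query → {13}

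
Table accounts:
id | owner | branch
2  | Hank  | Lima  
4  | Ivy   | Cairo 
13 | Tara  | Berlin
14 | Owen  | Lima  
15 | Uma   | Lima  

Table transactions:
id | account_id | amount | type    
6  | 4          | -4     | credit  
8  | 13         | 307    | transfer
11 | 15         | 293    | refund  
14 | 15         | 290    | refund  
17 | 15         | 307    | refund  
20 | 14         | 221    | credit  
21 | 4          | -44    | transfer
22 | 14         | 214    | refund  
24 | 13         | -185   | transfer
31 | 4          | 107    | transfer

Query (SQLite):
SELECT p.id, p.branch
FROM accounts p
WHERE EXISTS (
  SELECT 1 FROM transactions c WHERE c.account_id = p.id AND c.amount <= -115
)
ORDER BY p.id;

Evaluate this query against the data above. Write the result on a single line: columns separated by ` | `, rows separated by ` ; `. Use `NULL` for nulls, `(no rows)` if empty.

13 | Berlin

For each accounts row, check whether any transactions with matching account_id has amount <= -115.
Keep rows where that is true.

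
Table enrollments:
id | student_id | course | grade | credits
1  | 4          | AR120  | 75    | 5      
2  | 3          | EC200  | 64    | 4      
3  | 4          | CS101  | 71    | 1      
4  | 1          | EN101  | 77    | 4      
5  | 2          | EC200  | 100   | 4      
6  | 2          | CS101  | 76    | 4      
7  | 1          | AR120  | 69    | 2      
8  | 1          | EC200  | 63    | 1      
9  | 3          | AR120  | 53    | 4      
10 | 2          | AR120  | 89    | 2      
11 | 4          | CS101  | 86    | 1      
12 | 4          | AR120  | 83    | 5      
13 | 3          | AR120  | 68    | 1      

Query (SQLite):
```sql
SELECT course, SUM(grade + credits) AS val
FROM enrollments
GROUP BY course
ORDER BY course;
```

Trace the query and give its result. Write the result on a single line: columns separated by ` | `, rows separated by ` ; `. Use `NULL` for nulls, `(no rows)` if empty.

AR120 | 456 ; CS101 | 239 ; EC200 | 236 ; EN101 | 81

For each row compute grade + credits.
Group by course; take SUM of the expression per group.
  AR120: ids {1, 7, 9, 10, 12, 13} → SUM(grade + credits)=456
  CS101: ids {3, 6, 11} → SUM(grade + credits)=239
  EC200: ids {2, 5, 8} → SUM(grade + credits)=236
  EN101: ids {4} → SUM(grade + credits)=81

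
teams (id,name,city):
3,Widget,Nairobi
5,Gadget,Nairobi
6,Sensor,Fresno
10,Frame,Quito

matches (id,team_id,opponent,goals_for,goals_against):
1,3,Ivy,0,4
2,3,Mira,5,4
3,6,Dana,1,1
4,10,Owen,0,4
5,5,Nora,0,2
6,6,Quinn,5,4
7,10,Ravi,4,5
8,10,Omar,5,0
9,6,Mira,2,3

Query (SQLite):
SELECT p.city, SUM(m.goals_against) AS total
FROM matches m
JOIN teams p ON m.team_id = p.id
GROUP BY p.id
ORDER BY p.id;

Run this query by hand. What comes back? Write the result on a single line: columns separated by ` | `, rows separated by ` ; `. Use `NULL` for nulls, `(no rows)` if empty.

Nairobi | 8 ; Nairobi | 2 ; Fresno | 8 ; Quito | 9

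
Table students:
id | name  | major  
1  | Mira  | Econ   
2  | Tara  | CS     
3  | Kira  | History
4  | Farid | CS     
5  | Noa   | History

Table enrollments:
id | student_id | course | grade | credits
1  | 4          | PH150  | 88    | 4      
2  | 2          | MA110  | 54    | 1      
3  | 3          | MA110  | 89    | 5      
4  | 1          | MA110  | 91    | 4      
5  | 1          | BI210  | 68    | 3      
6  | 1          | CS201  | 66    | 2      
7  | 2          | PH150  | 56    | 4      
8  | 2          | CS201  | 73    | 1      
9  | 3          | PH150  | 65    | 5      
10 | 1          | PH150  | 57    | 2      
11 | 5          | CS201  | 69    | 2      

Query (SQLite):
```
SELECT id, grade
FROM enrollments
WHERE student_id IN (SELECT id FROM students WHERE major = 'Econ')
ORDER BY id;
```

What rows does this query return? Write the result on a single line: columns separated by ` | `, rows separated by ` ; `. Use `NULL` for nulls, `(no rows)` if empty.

4 | 91 ; 5 | 68 ; 6 | 66 ; 10 | 57

Inner query: students.id where major = 'Econ'.
Outer: keep enrollments rows whose student_id is in that set.
Inner query → {1}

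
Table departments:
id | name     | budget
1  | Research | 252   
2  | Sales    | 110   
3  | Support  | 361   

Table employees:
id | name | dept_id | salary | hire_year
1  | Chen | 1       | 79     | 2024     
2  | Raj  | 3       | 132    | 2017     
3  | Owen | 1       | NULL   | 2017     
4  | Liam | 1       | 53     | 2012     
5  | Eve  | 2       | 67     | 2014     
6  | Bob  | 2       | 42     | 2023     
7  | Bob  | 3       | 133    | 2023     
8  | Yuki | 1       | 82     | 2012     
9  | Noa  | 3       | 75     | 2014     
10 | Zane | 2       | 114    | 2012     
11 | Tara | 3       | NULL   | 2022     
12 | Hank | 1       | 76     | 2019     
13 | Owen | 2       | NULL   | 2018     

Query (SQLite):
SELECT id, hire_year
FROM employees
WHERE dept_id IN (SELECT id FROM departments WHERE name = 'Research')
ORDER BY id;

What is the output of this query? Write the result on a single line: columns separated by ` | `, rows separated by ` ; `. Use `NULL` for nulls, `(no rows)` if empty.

1 | 2024 ; 3 | 2017 ; 4 | 2012 ; 8 | 2012 ; 12 | 2019

Inner query: departments.id where name = 'Research'.
Outer: keep employees rows whose dept_id is in that set.
Inner query → {1}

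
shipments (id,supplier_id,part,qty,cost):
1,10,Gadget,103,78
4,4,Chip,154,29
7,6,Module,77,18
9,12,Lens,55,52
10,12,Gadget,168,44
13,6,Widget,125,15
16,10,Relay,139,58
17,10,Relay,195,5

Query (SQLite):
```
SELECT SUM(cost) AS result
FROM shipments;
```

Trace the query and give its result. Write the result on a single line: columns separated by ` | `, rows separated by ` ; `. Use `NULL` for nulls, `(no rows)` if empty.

All cost values: [78, 29, 18, 52, 44, 15, 58, 5].
SUM of non-NULL values = 299.

299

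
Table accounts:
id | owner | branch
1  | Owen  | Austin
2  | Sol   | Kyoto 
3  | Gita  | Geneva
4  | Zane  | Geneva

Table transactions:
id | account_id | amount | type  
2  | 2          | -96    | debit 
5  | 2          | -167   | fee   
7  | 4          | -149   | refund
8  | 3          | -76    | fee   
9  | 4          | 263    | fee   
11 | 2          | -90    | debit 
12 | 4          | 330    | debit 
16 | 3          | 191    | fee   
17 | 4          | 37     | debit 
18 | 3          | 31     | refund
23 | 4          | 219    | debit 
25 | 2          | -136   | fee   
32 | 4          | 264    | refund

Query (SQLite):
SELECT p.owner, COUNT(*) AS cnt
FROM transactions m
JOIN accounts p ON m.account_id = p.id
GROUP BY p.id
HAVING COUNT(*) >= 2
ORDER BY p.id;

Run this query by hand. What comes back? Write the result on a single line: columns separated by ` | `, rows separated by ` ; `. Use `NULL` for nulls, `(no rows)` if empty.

Join each transactions row to its accounts via account_id.
Group joined rows by accounts.id; compute COUNT(*) per group.
HAVING: keep groups with count ≥ 2.
  2: ids {2, 5, 11, 25} → COUNT(*)=4
  3: ids {8, 16, 18} → COUNT(*)=3
  4: ids {7, 9, 12, 17, 23, 32} → COUNT(*)=6

Sol | 4 ; Gita | 3 ; Zane | 6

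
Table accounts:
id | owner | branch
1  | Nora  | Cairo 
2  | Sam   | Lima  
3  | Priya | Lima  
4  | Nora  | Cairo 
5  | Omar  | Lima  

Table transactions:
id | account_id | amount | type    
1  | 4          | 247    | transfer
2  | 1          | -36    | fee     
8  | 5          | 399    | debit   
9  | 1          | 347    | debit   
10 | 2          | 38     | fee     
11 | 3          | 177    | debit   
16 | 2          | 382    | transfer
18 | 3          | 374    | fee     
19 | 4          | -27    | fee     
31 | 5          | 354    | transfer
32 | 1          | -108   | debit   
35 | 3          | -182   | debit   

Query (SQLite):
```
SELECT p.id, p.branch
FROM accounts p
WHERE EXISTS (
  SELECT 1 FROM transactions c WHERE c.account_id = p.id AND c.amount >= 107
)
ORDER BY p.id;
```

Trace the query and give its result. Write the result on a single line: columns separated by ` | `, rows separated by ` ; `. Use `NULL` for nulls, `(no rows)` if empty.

For each accounts row, check whether any transactions with matching account_id has amount >= 107.
Keep rows where that is true.

1 | Cairo ; 2 | Lima ; 3 | Lima ; 4 | Cairo ; 5 | Lima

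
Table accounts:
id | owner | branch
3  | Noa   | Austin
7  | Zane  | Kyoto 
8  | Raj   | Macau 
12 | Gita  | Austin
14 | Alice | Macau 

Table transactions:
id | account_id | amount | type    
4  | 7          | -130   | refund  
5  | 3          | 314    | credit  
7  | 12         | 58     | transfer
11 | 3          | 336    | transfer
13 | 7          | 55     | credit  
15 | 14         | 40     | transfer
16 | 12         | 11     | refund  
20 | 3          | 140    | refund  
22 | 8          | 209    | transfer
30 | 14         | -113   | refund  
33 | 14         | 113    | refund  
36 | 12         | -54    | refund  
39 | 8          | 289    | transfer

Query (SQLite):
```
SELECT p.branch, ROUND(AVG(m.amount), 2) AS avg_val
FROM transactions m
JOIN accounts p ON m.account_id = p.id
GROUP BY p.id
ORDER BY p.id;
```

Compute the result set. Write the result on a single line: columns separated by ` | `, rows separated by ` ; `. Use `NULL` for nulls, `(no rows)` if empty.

Austin | 263.33 ; Kyoto | -37.5 ; Macau | 249 ; Austin | 5 ; Macau | 13.33

Join each transactions row to its accounts via account_id.
Group joined rows by accounts.id; compute ROUND(AVG(m.amount), 2) per group.
  3: ids {5, 11, 20} → ROUND(AVG(m.amount), 2)=263.33
  7: ids {4, 13} → ROUND(AVG(m.amount), 2)=-37.5
  8: ids {22, 39} → ROUND(AVG(m.amount), 2)=249
  12: ids {7, 16, 36} → ROUND(AVG(m.amount), 2)=5
  14: ids {15, 30, 33} → ROUND(AVG(m.amount), 2)=13.33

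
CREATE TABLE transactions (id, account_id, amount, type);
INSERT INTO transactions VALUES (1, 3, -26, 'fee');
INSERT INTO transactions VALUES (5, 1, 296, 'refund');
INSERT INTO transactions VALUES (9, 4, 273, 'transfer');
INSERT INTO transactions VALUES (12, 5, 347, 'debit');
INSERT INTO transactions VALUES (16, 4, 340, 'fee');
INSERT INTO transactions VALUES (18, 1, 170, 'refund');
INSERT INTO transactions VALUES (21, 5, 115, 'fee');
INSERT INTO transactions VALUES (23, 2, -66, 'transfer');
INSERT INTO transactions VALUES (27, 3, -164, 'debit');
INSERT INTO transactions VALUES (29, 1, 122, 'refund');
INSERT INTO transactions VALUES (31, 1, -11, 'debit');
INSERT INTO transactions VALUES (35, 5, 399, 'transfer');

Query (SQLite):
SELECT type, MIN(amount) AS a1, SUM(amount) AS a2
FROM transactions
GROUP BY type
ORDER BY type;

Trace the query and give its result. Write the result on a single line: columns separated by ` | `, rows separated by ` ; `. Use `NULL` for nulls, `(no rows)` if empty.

debit | -164 | 172 ; fee | -26 | 429 ; refund | 122 | 588 ; transfer | -66 | 606

Group transactions by type.
Per group compute: MIN(amount), SUM(amount).
  debit: ids {12, 27, 31} → MIN(amount)=-164, SUM(amount)=172
  fee: ids {1, 16, 21} → MIN(amount)=-26, SUM(amount)=429
  refund: ids {5, 18, 29} → MIN(amount)=122, SUM(amount)=588
  transfer: ids {9, 23, 35} → MIN(amount)=-66, SUM(amount)=606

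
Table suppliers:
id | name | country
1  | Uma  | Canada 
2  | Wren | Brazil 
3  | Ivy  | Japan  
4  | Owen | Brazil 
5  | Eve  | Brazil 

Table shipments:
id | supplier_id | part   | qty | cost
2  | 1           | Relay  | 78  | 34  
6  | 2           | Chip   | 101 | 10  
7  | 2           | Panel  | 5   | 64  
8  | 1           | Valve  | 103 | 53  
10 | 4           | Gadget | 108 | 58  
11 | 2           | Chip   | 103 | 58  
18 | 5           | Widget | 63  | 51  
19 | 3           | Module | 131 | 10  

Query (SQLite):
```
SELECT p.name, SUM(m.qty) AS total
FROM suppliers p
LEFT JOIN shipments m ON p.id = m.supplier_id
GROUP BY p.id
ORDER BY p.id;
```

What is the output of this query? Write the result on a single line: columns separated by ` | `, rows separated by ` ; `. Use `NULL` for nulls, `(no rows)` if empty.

Uma | 181 ; Wren | 209 ; Ivy | 131 ; Owen | 108 ; Eve | 63

LEFT JOIN keeps every suppliers row; unmatched ones get NULL for shipments columns.
Group by suppliers.id and compute SUM(m.qty). SUM over an all-NULL group is NULL.
  1: ids {2, 8} → SUM(m.qty)=181
  2: ids {6, 7, 11} → SUM(m.qty)=209
  3: ids {19} → SUM(m.qty)=131
  4: ids {10} → SUM(m.qty)=108
  5: ids {18} → SUM(m.qty)=63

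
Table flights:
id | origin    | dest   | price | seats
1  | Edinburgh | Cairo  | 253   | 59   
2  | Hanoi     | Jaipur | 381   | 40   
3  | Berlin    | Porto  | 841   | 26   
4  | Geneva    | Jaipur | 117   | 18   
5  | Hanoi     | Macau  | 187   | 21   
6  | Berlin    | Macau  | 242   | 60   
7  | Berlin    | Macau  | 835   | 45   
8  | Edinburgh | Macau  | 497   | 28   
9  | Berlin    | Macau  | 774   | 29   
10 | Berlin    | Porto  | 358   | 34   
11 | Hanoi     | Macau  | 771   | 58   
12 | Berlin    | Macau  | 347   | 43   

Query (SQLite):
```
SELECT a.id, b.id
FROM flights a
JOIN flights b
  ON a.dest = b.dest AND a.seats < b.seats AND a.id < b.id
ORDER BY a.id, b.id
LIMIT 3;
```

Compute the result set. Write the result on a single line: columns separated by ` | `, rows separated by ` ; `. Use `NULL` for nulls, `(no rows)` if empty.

3 | 10 ; 5 | 6 ; 5 | 7

Pairs (a,b) with same dest, a.seats < b.seats, a.id < b.id.
dest groups: Cairo:{1} Jaipur:{2,4} Macau:{5,6,7,8,9,11,12} Porto:{3,10}
Ordered by (a.id, b.id); first 3.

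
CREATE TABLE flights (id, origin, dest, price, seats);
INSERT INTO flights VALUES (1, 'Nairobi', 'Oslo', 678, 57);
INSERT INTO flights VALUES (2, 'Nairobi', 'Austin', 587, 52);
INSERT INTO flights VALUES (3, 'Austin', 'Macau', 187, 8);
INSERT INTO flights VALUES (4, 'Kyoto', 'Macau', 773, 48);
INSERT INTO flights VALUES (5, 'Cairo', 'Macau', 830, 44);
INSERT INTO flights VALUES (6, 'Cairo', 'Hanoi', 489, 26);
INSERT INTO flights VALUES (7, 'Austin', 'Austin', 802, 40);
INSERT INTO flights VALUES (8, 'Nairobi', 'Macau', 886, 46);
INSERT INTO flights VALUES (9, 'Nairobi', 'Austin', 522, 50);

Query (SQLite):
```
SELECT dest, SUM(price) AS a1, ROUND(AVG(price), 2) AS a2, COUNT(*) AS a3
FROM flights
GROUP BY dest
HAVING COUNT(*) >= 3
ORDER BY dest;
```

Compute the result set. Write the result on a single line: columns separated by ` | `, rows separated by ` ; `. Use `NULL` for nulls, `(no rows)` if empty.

Group flights by dest.
Per group compute: SUM(price), ROUND(AVG(price), 2), COUNT(*).
HAVING: drop groups with fewer than 3 rows.
  Austin: ids {2, 7, 9} → SUM(price)=1911, ROUND(AVG(price), 2)=637, COUNT(*)=3
  Hanoi: ids {6} → SUM(price)=489, ROUND(AVG(price), 2)=489, COUNT(*)=1
  Macau: ids {3, 4, 5, 8} → SUM(price)=2676, ROUND(AVG(price), 2)=669, COUNT(*)=4
  Oslo: ids {1} → SUM(price)=678, ROUND(AVG(price), 2)=678, COUNT(*)=1

Austin | 1911 | 637 | 3 ; Macau | 2676 | 669 | 4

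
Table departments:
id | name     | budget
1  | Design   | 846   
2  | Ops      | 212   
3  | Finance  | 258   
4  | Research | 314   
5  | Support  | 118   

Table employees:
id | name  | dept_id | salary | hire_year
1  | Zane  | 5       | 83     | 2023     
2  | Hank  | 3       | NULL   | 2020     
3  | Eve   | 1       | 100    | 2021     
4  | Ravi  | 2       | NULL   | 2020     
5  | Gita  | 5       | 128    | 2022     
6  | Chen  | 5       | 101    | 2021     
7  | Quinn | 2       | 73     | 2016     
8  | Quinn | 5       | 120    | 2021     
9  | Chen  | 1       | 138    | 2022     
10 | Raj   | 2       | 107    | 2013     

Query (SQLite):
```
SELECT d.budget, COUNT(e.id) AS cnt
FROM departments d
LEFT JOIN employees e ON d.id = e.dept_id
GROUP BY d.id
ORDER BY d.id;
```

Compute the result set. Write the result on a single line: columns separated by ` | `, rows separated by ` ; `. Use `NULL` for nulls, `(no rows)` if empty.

LEFT JOIN keeps every departments row; unmatched ones get NULL for employees columns.
Group by departments.id and compute COUNT(e.id). COUNT(col) of an all-NULL group is 0.
  1: ids {3, 9} → COUNT(e.id)=2
  2: ids {4, 7, 10} → COUNT(e.id)=3
  3: ids {2} → COUNT(e.id)=1
  4: ids {—} → COUNT(e.id)=0
  5: ids {1, 5, 6, 8} → COUNT(e.id)=4

846 | 2 ; 212 | 3 ; 258 | 1 ; 314 | 0 ; 118 | 4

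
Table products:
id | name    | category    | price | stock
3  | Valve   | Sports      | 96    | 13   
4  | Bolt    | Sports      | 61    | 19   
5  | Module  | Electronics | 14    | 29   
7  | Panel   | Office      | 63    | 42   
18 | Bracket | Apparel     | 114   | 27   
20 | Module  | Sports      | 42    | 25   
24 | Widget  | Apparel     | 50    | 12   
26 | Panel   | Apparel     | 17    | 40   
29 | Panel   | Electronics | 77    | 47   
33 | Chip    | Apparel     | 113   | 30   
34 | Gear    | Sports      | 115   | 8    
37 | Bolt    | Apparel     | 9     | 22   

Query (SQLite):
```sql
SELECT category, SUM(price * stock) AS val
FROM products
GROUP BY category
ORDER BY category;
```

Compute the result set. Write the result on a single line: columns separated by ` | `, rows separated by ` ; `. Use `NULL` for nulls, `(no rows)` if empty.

For each row compute price * stock.
Group by category; take SUM of the expression per group.
  Apparel: ids {18, 24, 26, 33, 37} → SUM(price * stock)=7946
  Electronics: ids {5, 29} → SUM(price * stock)=4025
  Office: ids {7} → SUM(price * stock)=2646
  Sports: ids {3, 4, 20, 34} → SUM(price * stock)=4377

Apparel | 7946 ; Electronics | 4025 ; Office | 2646 ; Sports | 4377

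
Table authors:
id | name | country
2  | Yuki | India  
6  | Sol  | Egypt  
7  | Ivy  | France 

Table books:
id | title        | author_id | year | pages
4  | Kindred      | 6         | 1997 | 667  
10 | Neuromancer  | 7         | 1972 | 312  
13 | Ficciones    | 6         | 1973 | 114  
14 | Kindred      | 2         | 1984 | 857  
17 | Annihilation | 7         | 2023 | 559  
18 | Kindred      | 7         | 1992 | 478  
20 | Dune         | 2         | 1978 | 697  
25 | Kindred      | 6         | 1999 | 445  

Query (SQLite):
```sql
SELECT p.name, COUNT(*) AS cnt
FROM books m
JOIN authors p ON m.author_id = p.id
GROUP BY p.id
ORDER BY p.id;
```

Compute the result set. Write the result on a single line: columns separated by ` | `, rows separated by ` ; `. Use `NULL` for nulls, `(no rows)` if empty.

Yuki | 2 ; Sol | 3 ; Ivy | 3

Join each books row to its authors via author_id.
Group joined rows by authors.id; compute COUNT(*) per group.
  2: ids {14, 20} → COUNT(*)=2
  6: ids {4, 13, 25} → COUNT(*)=3
  7: ids {10, 17, 18} → COUNT(*)=3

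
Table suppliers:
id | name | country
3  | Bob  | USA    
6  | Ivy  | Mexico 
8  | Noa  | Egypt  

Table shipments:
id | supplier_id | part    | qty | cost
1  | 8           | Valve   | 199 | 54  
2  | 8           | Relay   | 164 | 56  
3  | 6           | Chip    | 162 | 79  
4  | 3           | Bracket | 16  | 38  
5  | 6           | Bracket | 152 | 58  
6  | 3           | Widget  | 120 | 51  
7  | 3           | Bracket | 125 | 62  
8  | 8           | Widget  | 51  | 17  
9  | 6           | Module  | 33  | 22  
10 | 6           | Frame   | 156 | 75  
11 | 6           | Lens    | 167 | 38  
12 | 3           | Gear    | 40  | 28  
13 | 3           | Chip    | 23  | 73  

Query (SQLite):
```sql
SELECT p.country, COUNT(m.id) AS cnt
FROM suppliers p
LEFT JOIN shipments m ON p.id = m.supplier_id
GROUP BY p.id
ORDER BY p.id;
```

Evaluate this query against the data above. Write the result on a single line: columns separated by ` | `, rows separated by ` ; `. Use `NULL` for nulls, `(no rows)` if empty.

USA | 5 ; Mexico | 5 ; Egypt | 3

LEFT JOIN keeps every suppliers row; unmatched ones get NULL for shipments columns.
Group by suppliers.id and compute COUNT(m.id). COUNT(col) of an all-NULL group is 0.
  3: ids {4, 6, 7, 12, 13} → COUNT(m.id)=5
  6: ids {3, 5, 9, 10, 11} → COUNT(m.id)=5
  8: ids {1, 2, 8} → COUNT(m.id)=3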